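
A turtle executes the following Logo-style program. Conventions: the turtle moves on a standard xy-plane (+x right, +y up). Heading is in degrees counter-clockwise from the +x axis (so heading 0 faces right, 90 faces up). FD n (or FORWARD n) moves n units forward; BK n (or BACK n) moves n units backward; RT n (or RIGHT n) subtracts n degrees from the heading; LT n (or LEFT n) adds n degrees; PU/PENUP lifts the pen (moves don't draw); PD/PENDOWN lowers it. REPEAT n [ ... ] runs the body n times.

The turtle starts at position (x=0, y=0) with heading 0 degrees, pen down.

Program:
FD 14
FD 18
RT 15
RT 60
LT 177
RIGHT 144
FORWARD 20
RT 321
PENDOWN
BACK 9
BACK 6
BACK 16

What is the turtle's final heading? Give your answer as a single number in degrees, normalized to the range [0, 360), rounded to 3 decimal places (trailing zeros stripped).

Executing turtle program step by step:
Start: pos=(0,0), heading=0, pen down
FD 14: (0,0) -> (14,0) [heading=0, draw]
FD 18: (14,0) -> (32,0) [heading=0, draw]
RT 15: heading 0 -> 345
RT 60: heading 345 -> 285
LT 177: heading 285 -> 102
RT 144: heading 102 -> 318
FD 20: (32,0) -> (46.863,-13.383) [heading=318, draw]
RT 321: heading 318 -> 357
PD: pen down
BK 9: (46.863,-13.383) -> (37.875,-12.912) [heading=357, draw]
BK 6: (37.875,-12.912) -> (31.883,-12.598) [heading=357, draw]
BK 16: (31.883,-12.598) -> (15.905,-11.76) [heading=357, draw]
Final: pos=(15.905,-11.76), heading=357, 6 segment(s) drawn

Answer: 357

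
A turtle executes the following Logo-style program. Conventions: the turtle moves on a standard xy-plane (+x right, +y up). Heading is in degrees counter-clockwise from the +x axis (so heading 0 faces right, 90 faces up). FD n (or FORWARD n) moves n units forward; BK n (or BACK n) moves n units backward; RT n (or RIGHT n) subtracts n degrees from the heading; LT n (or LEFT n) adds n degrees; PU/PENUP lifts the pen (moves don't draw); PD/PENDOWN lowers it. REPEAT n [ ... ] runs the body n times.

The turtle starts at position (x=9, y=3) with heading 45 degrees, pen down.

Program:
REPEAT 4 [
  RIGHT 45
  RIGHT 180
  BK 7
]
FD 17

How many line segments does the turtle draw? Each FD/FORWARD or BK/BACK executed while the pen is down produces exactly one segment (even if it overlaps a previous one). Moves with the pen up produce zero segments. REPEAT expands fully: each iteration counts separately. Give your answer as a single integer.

Executing turtle program step by step:
Start: pos=(9,3), heading=45, pen down
REPEAT 4 [
  -- iteration 1/4 --
  RT 45: heading 45 -> 0
  RT 180: heading 0 -> 180
  BK 7: (9,3) -> (16,3) [heading=180, draw]
  -- iteration 2/4 --
  RT 45: heading 180 -> 135
  RT 180: heading 135 -> 315
  BK 7: (16,3) -> (11.05,7.95) [heading=315, draw]
  -- iteration 3/4 --
  RT 45: heading 315 -> 270
  RT 180: heading 270 -> 90
  BK 7: (11.05,7.95) -> (11.05,0.95) [heading=90, draw]
  -- iteration 4/4 --
  RT 45: heading 90 -> 45
  RT 180: heading 45 -> 225
  BK 7: (11.05,0.95) -> (16,5.899) [heading=225, draw]
]
FD 17: (16,5.899) -> (3.979,-6.121) [heading=225, draw]
Final: pos=(3.979,-6.121), heading=225, 5 segment(s) drawn
Segments drawn: 5

Answer: 5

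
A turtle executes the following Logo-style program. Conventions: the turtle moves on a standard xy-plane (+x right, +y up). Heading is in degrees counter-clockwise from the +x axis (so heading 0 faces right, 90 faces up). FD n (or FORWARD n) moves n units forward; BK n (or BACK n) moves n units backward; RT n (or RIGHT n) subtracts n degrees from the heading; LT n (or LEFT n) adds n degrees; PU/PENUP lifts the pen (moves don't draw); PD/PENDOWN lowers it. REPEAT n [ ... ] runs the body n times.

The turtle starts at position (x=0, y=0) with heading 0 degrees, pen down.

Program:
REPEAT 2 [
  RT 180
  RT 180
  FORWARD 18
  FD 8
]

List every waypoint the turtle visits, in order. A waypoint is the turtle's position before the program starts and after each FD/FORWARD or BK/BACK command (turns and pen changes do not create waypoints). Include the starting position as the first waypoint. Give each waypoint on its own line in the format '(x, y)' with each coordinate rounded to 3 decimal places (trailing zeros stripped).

Answer: (0, 0)
(18, 0)
(26, 0)
(44, 0)
(52, 0)

Derivation:
Executing turtle program step by step:
Start: pos=(0,0), heading=0, pen down
REPEAT 2 [
  -- iteration 1/2 --
  RT 180: heading 0 -> 180
  RT 180: heading 180 -> 0
  FD 18: (0,0) -> (18,0) [heading=0, draw]
  FD 8: (18,0) -> (26,0) [heading=0, draw]
  -- iteration 2/2 --
  RT 180: heading 0 -> 180
  RT 180: heading 180 -> 0
  FD 18: (26,0) -> (44,0) [heading=0, draw]
  FD 8: (44,0) -> (52,0) [heading=0, draw]
]
Final: pos=(52,0), heading=0, 4 segment(s) drawn
Waypoints (5 total):
(0, 0)
(18, 0)
(26, 0)
(44, 0)
(52, 0)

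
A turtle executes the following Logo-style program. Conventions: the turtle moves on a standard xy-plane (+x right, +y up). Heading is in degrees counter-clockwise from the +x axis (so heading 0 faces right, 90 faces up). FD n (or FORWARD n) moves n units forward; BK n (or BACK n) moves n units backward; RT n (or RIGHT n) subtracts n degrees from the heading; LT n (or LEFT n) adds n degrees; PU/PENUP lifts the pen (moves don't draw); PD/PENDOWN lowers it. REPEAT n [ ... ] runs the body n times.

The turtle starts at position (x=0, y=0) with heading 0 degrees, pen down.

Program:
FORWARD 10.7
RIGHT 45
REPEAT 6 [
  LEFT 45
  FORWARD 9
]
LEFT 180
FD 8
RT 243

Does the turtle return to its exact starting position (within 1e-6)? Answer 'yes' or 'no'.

Answer: no

Derivation:
Executing turtle program step by step:
Start: pos=(0,0), heading=0, pen down
FD 10.7: (0,0) -> (10.7,0) [heading=0, draw]
RT 45: heading 0 -> 315
REPEAT 6 [
  -- iteration 1/6 --
  LT 45: heading 315 -> 0
  FD 9: (10.7,0) -> (19.7,0) [heading=0, draw]
  -- iteration 2/6 --
  LT 45: heading 0 -> 45
  FD 9: (19.7,0) -> (26.064,6.364) [heading=45, draw]
  -- iteration 3/6 --
  LT 45: heading 45 -> 90
  FD 9: (26.064,6.364) -> (26.064,15.364) [heading=90, draw]
  -- iteration 4/6 --
  LT 45: heading 90 -> 135
  FD 9: (26.064,15.364) -> (19.7,21.728) [heading=135, draw]
  -- iteration 5/6 --
  LT 45: heading 135 -> 180
  FD 9: (19.7,21.728) -> (10.7,21.728) [heading=180, draw]
  -- iteration 6/6 --
  LT 45: heading 180 -> 225
  FD 9: (10.7,21.728) -> (4.336,15.364) [heading=225, draw]
]
LT 180: heading 225 -> 45
FD 8: (4.336,15.364) -> (9.993,21.021) [heading=45, draw]
RT 243: heading 45 -> 162
Final: pos=(9.993,21.021), heading=162, 8 segment(s) drawn

Start position: (0, 0)
Final position: (9.993, 21.021)
Distance = 23.275; >= 1e-6 -> NOT closed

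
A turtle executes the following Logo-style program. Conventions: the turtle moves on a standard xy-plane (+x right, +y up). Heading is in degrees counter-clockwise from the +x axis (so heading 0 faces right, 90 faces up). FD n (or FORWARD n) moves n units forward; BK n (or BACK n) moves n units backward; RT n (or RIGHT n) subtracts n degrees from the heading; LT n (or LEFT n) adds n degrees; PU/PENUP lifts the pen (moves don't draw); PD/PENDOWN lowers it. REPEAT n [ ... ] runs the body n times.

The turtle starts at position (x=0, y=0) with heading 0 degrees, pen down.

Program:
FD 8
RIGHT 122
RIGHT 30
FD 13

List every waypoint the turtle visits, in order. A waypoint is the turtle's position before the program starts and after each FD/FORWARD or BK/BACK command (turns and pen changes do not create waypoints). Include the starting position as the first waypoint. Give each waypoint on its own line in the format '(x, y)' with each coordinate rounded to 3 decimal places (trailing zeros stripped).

Executing turtle program step by step:
Start: pos=(0,0), heading=0, pen down
FD 8: (0,0) -> (8,0) [heading=0, draw]
RT 122: heading 0 -> 238
RT 30: heading 238 -> 208
FD 13: (8,0) -> (-3.478,-6.103) [heading=208, draw]
Final: pos=(-3.478,-6.103), heading=208, 2 segment(s) drawn
Waypoints (3 total):
(0, 0)
(8, 0)
(-3.478, -6.103)

Answer: (0, 0)
(8, 0)
(-3.478, -6.103)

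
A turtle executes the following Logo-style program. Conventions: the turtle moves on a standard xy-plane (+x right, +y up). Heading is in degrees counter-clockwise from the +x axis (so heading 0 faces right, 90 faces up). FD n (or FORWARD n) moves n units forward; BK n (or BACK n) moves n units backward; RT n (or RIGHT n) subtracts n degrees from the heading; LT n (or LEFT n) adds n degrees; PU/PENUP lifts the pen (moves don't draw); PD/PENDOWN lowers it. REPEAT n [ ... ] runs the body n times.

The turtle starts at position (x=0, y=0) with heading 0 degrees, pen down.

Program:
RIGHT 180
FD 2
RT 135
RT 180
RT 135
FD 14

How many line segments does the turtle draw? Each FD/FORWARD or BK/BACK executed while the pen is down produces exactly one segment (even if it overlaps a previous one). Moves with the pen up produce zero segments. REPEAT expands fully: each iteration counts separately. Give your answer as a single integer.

Executing turtle program step by step:
Start: pos=(0,0), heading=0, pen down
RT 180: heading 0 -> 180
FD 2: (0,0) -> (-2,0) [heading=180, draw]
RT 135: heading 180 -> 45
RT 180: heading 45 -> 225
RT 135: heading 225 -> 90
FD 14: (-2,0) -> (-2,14) [heading=90, draw]
Final: pos=(-2,14), heading=90, 2 segment(s) drawn
Segments drawn: 2

Answer: 2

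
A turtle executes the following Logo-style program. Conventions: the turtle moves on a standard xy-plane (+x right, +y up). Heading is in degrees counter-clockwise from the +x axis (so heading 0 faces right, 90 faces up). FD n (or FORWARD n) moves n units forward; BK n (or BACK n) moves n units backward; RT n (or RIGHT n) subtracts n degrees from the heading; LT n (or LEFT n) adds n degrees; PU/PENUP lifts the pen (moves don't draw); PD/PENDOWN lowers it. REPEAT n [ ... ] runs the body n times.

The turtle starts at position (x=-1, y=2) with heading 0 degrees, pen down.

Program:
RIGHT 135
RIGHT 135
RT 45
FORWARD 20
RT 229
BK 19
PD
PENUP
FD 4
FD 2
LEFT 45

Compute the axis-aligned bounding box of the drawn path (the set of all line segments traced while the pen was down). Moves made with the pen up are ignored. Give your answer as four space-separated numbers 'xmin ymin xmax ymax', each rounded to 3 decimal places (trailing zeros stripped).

Answer: -1 2 32.096 16.142

Derivation:
Executing turtle program step by step:
Start: pos=(-1,2), heading=0, pen down
RT 135: heading 0 -> 225
RT 135: heading 225 -> 90
RT 45: heading 90 -> 45
FD 20: (-1,2) -> (13.142,16.142) [heading=45, draw]
RT 229: heading 45 -> 176
BK 19: (13.142,16.142) -> (32.096,14.817) [heading=176, draw]
PD: pen down
PU: pen up
FD 4: (32.096,14.817) -> (28.106,15.096) [heading=176, move]
FD 2: (28.106,15.096) -> (26.11,15.235) [heading=176, move]
LT 45: heading 176 -> 221
Final: pos=(26.11,15.235), heading=221, 2 segment(s) drawn

Segment endpoints: x in {-1, 13.142, 32.096}, y in {2, 14.817, 16.142}
xmin=-1, ymin=2, xmax=32.096, ymax=16.142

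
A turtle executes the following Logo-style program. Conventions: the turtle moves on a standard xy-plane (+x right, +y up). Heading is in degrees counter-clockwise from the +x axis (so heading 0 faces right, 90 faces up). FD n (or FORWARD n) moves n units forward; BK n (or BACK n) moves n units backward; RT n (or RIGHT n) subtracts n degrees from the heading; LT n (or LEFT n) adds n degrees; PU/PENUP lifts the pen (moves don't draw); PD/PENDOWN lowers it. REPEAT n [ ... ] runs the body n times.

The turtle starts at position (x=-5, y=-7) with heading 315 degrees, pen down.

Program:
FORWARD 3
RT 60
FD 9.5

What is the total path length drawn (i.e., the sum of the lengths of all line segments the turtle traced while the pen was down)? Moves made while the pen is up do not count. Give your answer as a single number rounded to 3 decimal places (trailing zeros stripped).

Answer: 12.5

Derivation:
Executing turtle program step by step:
Start: pos=(-5,-7), heading=315, pen down
FD 3: (-5,-7) -> (-2.879,-9.121) [heading=315, draw]
RT 60: heading 315 -> 255
FD 9.5: (-2.879,-9.121) -> (-5.337,-18.298) [heading=255, draw]
Final: pos=(-5.337,-18.298), heading=255, 2 segment(s) drawn

Segment lengths:
  seg 1: (-5,-7) -> (-2.879,-9.121), length = 3
  seg 2: (-2.879,-9.121) -> (-5.337,-18.298), length = 9.5
Total = 12.5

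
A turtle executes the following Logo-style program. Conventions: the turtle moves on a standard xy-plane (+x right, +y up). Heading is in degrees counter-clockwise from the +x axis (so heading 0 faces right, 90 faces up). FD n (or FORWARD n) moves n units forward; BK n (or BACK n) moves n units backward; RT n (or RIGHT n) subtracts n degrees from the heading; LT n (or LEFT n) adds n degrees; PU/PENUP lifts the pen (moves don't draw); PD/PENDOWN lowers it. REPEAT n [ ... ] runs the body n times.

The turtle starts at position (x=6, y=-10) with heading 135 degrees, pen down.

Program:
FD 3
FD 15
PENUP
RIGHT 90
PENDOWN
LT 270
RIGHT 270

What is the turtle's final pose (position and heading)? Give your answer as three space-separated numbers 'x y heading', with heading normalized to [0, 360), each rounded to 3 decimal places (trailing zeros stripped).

Executing turtle program step by step:
Start: pos=(6,-10), heading=135, pen down
FD 3: (6,-10) -> (3.879,-7.879) [heading=135, draw]
FD 15: (3.879,-7.879) -> (-6.728,2.728) [heading=135, draw]
PU: pen up
RT 90: heading 135 -> 45
PD: pen down
LT 270: heading 45 -> 315
RT 270: heading 315 -> 45
Final: pos=(-6.728,2.728), heading=45, 2 segment(s) drawn

Answer: -6.728 2.728 45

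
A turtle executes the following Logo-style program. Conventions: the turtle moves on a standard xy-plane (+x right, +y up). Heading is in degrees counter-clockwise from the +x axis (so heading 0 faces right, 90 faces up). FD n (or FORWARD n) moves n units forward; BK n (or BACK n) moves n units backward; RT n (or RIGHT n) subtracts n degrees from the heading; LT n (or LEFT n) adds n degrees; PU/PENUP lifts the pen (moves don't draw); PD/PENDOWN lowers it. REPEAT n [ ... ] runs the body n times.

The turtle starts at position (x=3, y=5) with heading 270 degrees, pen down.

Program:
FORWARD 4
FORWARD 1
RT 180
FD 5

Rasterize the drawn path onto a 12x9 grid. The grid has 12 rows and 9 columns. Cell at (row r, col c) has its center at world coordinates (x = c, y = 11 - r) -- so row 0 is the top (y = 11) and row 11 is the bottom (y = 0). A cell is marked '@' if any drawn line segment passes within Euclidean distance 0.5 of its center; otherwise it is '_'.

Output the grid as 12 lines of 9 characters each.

Answer: _________
_________
_________
_________
_________
_________
___@_____
___@_____
___@_____
___@_____
___@_____
___@_____

Derivation:
Segment 0: (3,5) -> (3,1)
Segment 1: (3,1) -> (3,0)
Segment 2: (3,0) -> (3,5)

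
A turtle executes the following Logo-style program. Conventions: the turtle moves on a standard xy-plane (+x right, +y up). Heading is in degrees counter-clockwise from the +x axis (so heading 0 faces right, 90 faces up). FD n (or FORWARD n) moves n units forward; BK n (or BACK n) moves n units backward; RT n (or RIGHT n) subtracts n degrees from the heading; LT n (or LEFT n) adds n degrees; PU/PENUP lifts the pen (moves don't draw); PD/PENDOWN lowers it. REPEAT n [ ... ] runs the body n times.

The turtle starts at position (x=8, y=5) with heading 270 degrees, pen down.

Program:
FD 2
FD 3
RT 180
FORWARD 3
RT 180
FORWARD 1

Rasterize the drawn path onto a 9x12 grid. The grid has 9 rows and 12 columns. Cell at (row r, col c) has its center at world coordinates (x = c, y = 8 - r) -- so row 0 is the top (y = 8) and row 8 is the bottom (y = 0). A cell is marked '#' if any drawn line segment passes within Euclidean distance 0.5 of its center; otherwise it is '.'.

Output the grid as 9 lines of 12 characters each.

Answer: ............
............
............
........#...
........#...
........#...
........#...
........#...
........#...

Derivation:
Segment 0: (8,5) -> (8,3)
Segment 1: (8,3) -> (8,0)
Segment 2: (8,0) -> (8,3)
Segment 3: (8,3) -> (8,2)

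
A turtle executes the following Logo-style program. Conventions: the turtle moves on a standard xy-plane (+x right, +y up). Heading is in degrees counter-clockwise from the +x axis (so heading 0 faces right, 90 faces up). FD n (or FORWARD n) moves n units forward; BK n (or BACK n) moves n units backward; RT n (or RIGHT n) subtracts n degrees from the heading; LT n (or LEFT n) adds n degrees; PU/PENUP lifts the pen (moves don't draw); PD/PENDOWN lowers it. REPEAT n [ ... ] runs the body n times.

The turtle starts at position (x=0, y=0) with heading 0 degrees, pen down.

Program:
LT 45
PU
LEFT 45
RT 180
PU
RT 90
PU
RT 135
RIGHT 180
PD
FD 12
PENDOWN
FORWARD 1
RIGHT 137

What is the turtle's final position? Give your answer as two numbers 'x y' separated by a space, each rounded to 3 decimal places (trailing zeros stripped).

Answer: -9.192 -9.192

Derivation:
Executing turtle program step by step:
Start: pos=(0,0), heading=0, pen down
LT 45: heading 0 -> 45
PU: pen up
LT 45: heading 45 -> 90
RT 180: heading 90 -> 270
PU: pen up
RT 90: heading 270 -> 180
PU: pen up
RT 135: heading 180 -> 45
RT 180: heading 45 -> 225
PD: pen down
FD 12: (0,0) -> (-8.485,-8.485) [heading=225, draw]
PD: pen down
FD 1: (-8.485,-8.485) -> (-9.192,-9.192) [heading=225, draw]
RT 137: heading 225 -> 88
Final: pos=(-9.192,-9.192), heading=88, 2 segment(s) drawn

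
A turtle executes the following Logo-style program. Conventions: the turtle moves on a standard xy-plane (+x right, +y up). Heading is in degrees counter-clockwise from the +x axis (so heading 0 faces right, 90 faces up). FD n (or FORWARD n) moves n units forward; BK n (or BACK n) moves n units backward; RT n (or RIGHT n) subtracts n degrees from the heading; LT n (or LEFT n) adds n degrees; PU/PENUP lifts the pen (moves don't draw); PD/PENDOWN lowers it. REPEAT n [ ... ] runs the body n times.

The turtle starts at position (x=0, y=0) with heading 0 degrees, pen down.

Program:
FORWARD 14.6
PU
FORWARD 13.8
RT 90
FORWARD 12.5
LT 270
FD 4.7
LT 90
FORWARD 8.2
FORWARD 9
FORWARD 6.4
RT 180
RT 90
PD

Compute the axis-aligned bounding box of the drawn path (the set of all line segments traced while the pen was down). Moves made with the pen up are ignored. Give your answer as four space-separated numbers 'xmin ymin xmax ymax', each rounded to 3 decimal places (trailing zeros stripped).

Answer: 0 0 14.6 0

Derivation:
Executing turtle program step by step:
Start: pos=(0,0), heading=0, pen down
FD 14.6: (0,0) -> (14.6,0) [heading=0, draw]
PU: pen up
FD 13.8: (14.6,0) -> (28.4,0) [heading=0, move]
RT 90: heading 0 -> 270
FD 12.5: (28.4,0) -> (28.4,-12.5) [heading=270, move]
LT 270: heading 270 -> 180
FD 4.7: (28.4,-12.5) -> (23.7,-12.5) [heading=180, move]
LT 90: heading 180 -> 270
FD 8.2: (23.7,-12.5) -> (23.7,-20.7) [heading=270, move]
FD 9: (23.7,-20.7) -> (23.7,-29.7) [heading=270, move]
FD 6.4: (23.7,-29.7) -> (23.7,-36.1) [heading=270, move]
RT 180: heading 270 -> 90
RT 90: heading 90 -> 0
PD: pen down
Final: pos=(23.7,-36.1), heading=0, 1 segment(s) drawn

Segment endpoints: x in {0, 14.6}, y in {0}
xmin=0, ymin=0, xmax=14.6, ymax=0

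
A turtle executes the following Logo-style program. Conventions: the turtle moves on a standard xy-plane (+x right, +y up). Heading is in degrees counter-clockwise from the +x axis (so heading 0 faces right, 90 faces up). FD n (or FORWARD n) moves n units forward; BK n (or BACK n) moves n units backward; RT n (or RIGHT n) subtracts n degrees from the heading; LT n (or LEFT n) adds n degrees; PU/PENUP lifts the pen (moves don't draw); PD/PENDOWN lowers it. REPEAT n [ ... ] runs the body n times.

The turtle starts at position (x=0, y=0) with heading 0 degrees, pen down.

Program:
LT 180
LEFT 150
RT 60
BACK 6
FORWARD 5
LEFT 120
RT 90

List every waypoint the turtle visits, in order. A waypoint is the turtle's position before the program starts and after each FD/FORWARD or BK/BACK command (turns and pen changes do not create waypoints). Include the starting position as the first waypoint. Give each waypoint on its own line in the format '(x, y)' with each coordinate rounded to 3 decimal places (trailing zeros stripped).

Executing turtle program step by step:
Start: pos=(0,0), heading=0, pen down
LT 180: heading 0 -> 180
LT 150: heading 180 -> 330
RT 60: heading 330 -> 270
BK 6: (0,0) -> (0,6) [heading=270, draw]
FD 5: (0,6) -> (0,1) [heading=270, draw]
LT 120: heading 270 -> 30
RT 90: heading 30 -> 300
Final: pos=(0,1), heading=300, 2 segment(s) drawn
Waypoints (3 total):
(0, 0)
(0, 6)
(0, 1)

Answer: (0, 0)
(0, 6)
(0, 1)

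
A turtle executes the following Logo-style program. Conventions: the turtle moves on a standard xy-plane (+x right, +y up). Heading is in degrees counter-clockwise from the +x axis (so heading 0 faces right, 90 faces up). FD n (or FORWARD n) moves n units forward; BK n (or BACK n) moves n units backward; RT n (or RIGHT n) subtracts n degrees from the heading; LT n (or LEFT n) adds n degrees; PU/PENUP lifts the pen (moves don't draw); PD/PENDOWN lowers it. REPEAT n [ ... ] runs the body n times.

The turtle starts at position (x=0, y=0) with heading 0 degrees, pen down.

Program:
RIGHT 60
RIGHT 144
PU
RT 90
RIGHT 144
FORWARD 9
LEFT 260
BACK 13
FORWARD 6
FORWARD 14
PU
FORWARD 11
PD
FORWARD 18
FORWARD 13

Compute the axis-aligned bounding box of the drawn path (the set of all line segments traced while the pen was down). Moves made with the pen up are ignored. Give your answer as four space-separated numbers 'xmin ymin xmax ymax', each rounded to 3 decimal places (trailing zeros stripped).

Answer: -47.099 -10.513 -16.118 -9.432

Derivation:
Executing turtle program step by step:
Start: pos=(0,0), heading=0, pen down
RT 60: heading 0 -> 300
RT 144: heading 300 -> 156
PU: pen up
RT 90: heading 156 -> 66
RT 144: heading 66 -> 282
FD 9: (0,0) -> (1.871,-8.803) [heading=282, move]
LT 260: heading 282 -> 182
BK 13: (1.871,-8.803) -> (14.863,-8.35) [heading=182, move]
FD 6: (14.863,-8.35) -> (8.867,-8.559) [heading=182, move]
FD 14: (8.867,-8.559) -> (-5.125,-9.048) [heading=182, move]
PU: pen up
FD 11: (-5.125,-9.048) -> (-16.118,-9.432) [heading=182, move]
PD: pen down
FD 18: (-16.118,-9.432) -> (-34.107,-10.06) [heading=182, draw]
FD 13: (-34.107,-10.06) -> (-47.099,-10.513) [heading=182, draw]
Final: pos=(-47.099,-10.513), heading=182, 2 segment(s) drawn

Segment endpoints: x in {-47.099, -34.107, -16.118}, y in {-10.513, -10.06, -9.432}
xmin=-47.099, ymin=-10.513, xmax=-16.118, ymax=-9.432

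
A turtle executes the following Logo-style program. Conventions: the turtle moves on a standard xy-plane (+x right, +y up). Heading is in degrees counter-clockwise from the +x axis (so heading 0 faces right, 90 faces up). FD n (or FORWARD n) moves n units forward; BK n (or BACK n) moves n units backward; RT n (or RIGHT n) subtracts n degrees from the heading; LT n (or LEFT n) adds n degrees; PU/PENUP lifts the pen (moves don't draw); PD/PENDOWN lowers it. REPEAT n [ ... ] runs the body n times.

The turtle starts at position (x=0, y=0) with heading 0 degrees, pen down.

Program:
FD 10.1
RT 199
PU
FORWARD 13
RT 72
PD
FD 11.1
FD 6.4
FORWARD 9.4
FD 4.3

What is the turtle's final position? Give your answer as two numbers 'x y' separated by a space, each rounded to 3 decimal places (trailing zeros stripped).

Answer: -1.647 35.428

Derivation:
Executing turtle program step by step:
Start: pos=(0,0), heading=0, pen down
FD 10.1: (0,0) -> (10.1,0) [heading=0, draw]
RT 199: heading 0 -> 161
PU: pen up
FD 13: (10.1,0) -> (-2.192,4.232) [heading=161, move]
RT 72: heading 161 -> 89
PD: pen down
FD 11.1: (-2.192,4.232) -> (-1.998,15.331) [heading=89, draw]
FD 6.4: (-1.998,15.331) -> (-1.886,21.73) [heading=89, draw]
FD 9.4: (-1.886,21.73) -> (-1.722,31.128) [heading=89, draw]
FD 4.3: (-1.722,31.128) -> (-1.647,35.428) [heading=89, draw]
Final: pos=(-1.647,35.428), heading=89, 5 segment(s) drawn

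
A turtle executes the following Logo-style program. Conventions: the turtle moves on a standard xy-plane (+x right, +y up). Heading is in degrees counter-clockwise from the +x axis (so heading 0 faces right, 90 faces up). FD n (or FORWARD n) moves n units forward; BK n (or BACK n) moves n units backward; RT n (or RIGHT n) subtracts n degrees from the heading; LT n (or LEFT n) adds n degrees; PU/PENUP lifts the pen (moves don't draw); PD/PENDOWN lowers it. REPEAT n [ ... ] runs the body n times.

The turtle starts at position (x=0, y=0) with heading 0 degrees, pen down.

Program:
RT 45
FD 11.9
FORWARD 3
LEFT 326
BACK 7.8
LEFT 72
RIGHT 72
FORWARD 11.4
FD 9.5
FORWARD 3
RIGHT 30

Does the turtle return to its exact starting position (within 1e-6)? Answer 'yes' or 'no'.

Executing turtle program step by step:
Start: pos=(0,0), heading=0, pen down
RT 45: heading 0 -> 315
FD 11.9: (0,0) -> (8.415,-8.415) [heading=315, draw]
FD 3: (8.415,-8.415) -> (10.536,-10.536) [heading=315, draw]
LT 326: heading 315 -> 281
BK 7.8: (10.536,-10.536) -> (9.048,-2.879) [heading=281, draw]
LT 72: heading 281 -> 353
RT 72: heading 353 -> 281
FD 11.4: (9.048,-2.879) -> (11.223,-14.07) [heading=281, draw]
FD 9.5: (11.223,-14.07) -> (13.035,-23.395) [heading=281, draw]
FD 3: (13.035,-23.395) -> (13.608,-26.34) [heading=281, draw]
RT 30: heading 281 -> 251
Final: pos=(13.608,-26.34), heading=251, 6 segment(s) drawn

Start position: (0, 0)
Final position: (13.608, -26.34)
Distance = 29.648; >= 1e-6 -> NOT closed

Answer: no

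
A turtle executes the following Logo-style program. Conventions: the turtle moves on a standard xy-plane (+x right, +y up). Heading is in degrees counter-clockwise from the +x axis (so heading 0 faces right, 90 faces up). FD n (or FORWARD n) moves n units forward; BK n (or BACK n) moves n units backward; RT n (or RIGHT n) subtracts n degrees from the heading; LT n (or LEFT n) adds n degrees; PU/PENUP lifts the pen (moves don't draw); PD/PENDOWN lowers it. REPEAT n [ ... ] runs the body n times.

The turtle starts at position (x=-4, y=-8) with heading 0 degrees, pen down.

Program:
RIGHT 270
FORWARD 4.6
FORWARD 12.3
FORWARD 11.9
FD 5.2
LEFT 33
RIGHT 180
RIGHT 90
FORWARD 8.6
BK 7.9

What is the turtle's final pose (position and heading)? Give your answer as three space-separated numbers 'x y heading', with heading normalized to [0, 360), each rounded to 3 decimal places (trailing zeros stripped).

Executing turtle program step by step:
Start: pos=(-4,-8), heading=0, pen down
RT 270: heading 0 -> 90
FD 4.6: (-4,-8) -> (-4,-3.4) [heading=90, draw]
FD 12.3: (-4,-3.4) -> (-4,8.9) [heading=90, draw]
FD 11.9: (-4,8.9) -> (-4,20.8) [heading=90, draw]
FD 5.2: (-4,20.8) -> (-4,26) [heading=90, draw]
LT 33: heading 90 -> 123
RT 180: heading 123 -> 303
RT 90: heading 303 -> 213
FD 8.6: (-4,26) -> (-11.213,21.316) [heading=213, draw]
BK 7.9: (-11.213,21.316) -> (-4.587,25.619) [heading=213, draw]
Final: pos=(-4.587,25.619), heading=213, 6 segment(s) drawn

Answer: -4.587 25.619 213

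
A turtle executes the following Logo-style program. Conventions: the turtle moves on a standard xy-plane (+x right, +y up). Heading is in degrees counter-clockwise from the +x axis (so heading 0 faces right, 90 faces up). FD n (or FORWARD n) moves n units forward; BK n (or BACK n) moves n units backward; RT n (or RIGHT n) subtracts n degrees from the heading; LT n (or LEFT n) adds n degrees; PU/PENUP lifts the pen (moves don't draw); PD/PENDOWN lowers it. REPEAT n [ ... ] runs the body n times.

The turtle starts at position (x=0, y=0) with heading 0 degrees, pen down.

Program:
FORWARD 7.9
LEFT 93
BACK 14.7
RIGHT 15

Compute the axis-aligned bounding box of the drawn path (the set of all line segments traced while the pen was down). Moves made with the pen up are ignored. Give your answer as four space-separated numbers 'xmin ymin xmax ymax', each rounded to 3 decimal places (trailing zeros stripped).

Executing turtle program step by step:
Start: pos=(0,0), heading=0, pen down
FD 7.9: (0,0) -> (7.9,0) [heading=0, draw]
LT 93: heading 0 -> 93
BK 14.7: (7.9,0) -> (8.669,-14.68) [heading=93, draw]
RT 15: heading 93 -> 78
Final: pos=(8.669,-14.68), heading=78, 2 segment(s) drawn

Segment endpoints: x in {0, 7.9, 8.669}, y in {-14.68, 0}
xmin=0, ymin=-14.68, xmax=8.669, ymax=0

Answer: 0 -14.68 8.669 0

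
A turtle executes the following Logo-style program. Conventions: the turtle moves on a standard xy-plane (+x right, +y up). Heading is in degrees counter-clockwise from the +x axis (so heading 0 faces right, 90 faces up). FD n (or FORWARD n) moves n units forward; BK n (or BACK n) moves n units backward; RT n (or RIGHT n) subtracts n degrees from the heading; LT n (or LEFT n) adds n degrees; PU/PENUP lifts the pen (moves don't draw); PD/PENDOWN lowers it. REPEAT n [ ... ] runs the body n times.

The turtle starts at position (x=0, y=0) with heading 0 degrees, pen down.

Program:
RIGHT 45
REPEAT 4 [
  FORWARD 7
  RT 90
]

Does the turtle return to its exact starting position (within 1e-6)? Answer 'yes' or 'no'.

Executing turtle program step by step:
Start: pos=(0,0), heading=0, pen down
RT 45: heading 0 -> 315
REPEAT 4 [
  -- iteration 1/4 --
  FD 7: (0,0) -> (4.95,-4.95) [heading=315, draw]
  RT 90: heading 315 -> 225
  -- iteration 2/4 --
  FD 7: (4.95,-4.95) -> (0,-9.899) [heading=225, draw]
  RT 90: heading 225 -> 135
  -- iteration 3/4 --
  FD 7: (0,-9.899) -> (-4.95,-4.95) [heading=135, draw]
  RT 90: heading 135 -> 45
  -- iteration 4/4 --
  FD 7: (-4.95,-4.95) -> (0,0) [heading=45, draw]
  RT 90: heading 45 -> 315
]
Final: pos=(0,0), heading=315, 4 segment(s) drawn

Start position: (0, 0)
Final position: (0, 0)
Distance = 0; < 1e-6 -> CLOSED

Answer: yes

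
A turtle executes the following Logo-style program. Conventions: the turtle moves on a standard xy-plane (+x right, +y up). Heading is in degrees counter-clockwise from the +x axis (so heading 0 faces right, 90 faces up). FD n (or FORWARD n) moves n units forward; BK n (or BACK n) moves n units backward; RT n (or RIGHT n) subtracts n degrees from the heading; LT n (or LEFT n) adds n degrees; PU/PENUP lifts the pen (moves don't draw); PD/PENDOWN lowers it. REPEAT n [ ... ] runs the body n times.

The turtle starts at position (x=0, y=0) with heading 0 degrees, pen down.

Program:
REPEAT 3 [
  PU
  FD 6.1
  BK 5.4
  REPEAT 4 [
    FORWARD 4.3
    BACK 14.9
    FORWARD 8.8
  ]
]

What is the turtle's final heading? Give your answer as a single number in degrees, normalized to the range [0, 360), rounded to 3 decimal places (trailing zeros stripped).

Executing turtle program step by step:
Start: pos=(0,0), heading=0, pen down
REPEAT 3 [
  -- iteration 1/3 --
  PU: pen up
  FD 6.1: (0,0) -> (6.1,0) [heading=0, move]
  BK 5.4: (6.1,0) -> (0.7,0) [heading=0, move]
  REPEAT 4 [
    -- iteration 1/4 --
    FD 4.3: (0.7,0) -> (5,0) [heading=0, move]
    BK 14.9: (5,0) -> (-9.9,0) [heading=0, move]
    FD 8.8: (-9.9,0) -> (-1.1,0) [heading=0, move]
    -- iteration 2/4 --
    FD 4.3: (-1.1,0) -> (3.2,0) [heading=0, move]
    BK 14.9: (3.2,0) -> (-11.7,0) [heading=0, move]
    FD 8.8: (-11.7,0) -> (-2.9,0) [heading=0, move]
    -- iteration 3/4 --
    FD 4.3: (-2.9,0) -> (1.4,0) [heading=0, move]
    BK 14.9: (1.4,0) -> (-13.5,0) [heading=0, move]
    FD 8.8: (-13.5,0) -> (-4.7,0) [heading=0, move]
    -- iteration 4/4 --
    FD 4.3: (-4.7,0) -> (-0.4,0) [heading=0, move]
    BK 14.9: (-0.4,0) -> (-15.3,0) [heading=0, move]
    FD 8.8: (-15.3,0) -> (-6.5,0) [heading=0, move]
  ]
  -- iteration 2/3 --
  PU: pen up
  FD 6.1: (-6.5,0) -> (-0.4,0) [heading=0, move]
  BK 5.4: (-0.4,0) -> (-5.8,0) [heading=0, move]
  REPEAT 4 [
    -- iteration 1/4 --
    FD 4.3: (-5.8,0) -> (-1.5,0) [heading=0, move]
    BK 14.9: (-1.5,0) -> (-16.4,0) [heading=0, move]
    FD 8.8: (-16.4,0) -> (-7.6,0) [heading=0, move]
    -- iteration 2/4 --
    FD 4.3: (-7.6,0) -> (-3.3,0) [heading=0, move]
    BK 14.9: (-3.3,0) -> (-18.2,0) [heading=0, move]
    FD 8.8: (-18.2,0) -> (-9.4,0) [heading=0, move]
    -- iteration 3/4 --
    FD 4.3: (-9.4,0) -> (-5.1,0) [heading=0, move]
    BK 14.9: (-5.1,0) -> (-20,0) [heading=0, move]
    FD 8.8: (-20,0) -> (-11.2,0) [heading=0, move]
    -- iteration 4/4 --
    FD 4.3: (-11.2,0) -> (-6.9,0) [heading=0, move]
    BK 14.9: (-6.9,0) -> (-21.8,0) [heading=0, move]
    FD 8.8: (-21.8,0) -> (-13,0) [heading=0, move]
  ]
  -- iteration 3/3 --
  PU: pen up
  FD 6.1: (-13,0) -> (-6.9,0) [heading=0, move]
  BK 5.4: (-6.9,0) -> (-12.3,0) [heading=0, move]
  REPEAT 4 [
    -- iteration 1/4 --
    FD 4.3: (-12.3,0) -> (-8,0) [heading=0, move]
    BK 14.9: (-8,0) -> (-22.9,0) [heading=0, move]
    FD 8.8: (-22.9,0) -> (-14.1,0) [heading=0, move]
    -- iteration 2/4 --
    FD 4.3: (-14.1,0) -> (-9.8,0) [heading=0, move]
    BK 14.9: (-9.8,0) -> (-24.7,0) [heading=0, move]
    FD 8.8: (-24.7,0) -> (-15.9,0) [heading=0, move]
    -- iteration 3/4 --
    FD 4.3: (-15.9,0) -> (-11.6,0) [heading=0, move]
    BK 14.9: (-11.6,0) -> (-26.5,0) [heading=0, move]
    FD 8.8: (-26.5,0) -> (-17.7,0) [heading=0, move]
    -- iteration 4/4 --
    FD 4.3: (-17.7,0) -> (-13.4,0) [heading=0, move]
    BK 14.9: (-13.4,0) -> (-28.3,0) [heading=0, move]
    FD 8.8: (-28.3,0) -> (-19.5,0) [heading=0, move]
  ]
]
Final: pos=(-19.5,0), heading=0, 0 segment(s) drawn

Answer: 0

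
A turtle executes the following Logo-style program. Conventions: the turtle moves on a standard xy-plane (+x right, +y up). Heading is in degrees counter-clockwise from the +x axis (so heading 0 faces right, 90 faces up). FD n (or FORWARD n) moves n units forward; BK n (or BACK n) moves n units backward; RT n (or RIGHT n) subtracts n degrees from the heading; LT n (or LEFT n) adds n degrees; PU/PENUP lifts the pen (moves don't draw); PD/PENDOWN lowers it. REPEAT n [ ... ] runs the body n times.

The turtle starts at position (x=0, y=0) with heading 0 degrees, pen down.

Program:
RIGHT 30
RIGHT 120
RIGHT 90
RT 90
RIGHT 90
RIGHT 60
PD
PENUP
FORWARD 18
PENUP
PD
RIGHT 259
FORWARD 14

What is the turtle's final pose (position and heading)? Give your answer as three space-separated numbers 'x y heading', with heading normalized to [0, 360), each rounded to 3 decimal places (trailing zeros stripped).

Answer: 4.237 -20.146 341

Derivation:
Executing turtle program step by step:
Start: pos=(0,0), heading=0, pen down
RT 30: heading 0 -> 330
RT 120: heading 330 -> 210
RT 90: heading 210 -> 120
RT 90: heading 120 -> 30
RT 90: heading 30 -> 300
RT 60: heading 300 -> 240
PD: pen down
PU: pen up
FD 18: (0,0) -> (-9,-15.588) [heading=240, move]
PU: pen up
PD: pen down
RT 259: heading 240 -> 341
FD 14: (-9,-15.588) -> (4.237,-20.146) [heading=341, draw]
Final: pos=(4.237,-20.146), heading=341, 1 segment(s) drawn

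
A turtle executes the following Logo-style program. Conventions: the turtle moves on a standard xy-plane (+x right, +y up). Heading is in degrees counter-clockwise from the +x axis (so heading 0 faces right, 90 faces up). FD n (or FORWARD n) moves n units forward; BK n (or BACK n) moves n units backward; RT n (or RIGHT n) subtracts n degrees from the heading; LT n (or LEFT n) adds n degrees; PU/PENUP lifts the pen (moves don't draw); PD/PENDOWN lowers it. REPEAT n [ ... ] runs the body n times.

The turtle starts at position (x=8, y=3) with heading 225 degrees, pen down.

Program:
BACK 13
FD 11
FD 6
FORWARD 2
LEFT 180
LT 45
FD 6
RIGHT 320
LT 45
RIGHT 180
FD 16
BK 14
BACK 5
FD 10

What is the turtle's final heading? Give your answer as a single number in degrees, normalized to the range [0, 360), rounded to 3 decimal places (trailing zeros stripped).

Executing turtle program step by step:
Start: pos=(8,3), heading=225, pen down
BK 13: (8,3) -> (17.192,12.192) [heading=225, draw]
FD 11: (17.192,12.192) -> (9.414,4.414) [heading=225, draw]
FD 6: (9.414,4.414) -> (5.172,0.172) [heading=225, draw]
FD 2: (5.172,0.172) -> (3.757,-1.243) [heading=225, draw]
LT 180: heading 225 -> 45
LT 45: heading 45 -> 90
FD 6: (3.757,-1.243) -> (3.757,4.757) [heading=90, draw]
RT 320: heading 90 -> 130
LT 45: heading 130 -> 175
RT 180: heading 175 -> 355
FD 16: (3.757,4.757) -> (19.696,3.363) [heading=355, draw]
BK 14: (19.696,3.363) -> (5.75,4.583) [heading=355, draw]
BK 5: (5.75,4.583) -> (0.769,5.019) [heading=355, draw]
FD 10: (0.769,5.019) -> (10.731,4.147) [heading=355, draw]
Final: pos=(10.731,4.147), heading=355, 9 segment(s) drawn

Answer: 355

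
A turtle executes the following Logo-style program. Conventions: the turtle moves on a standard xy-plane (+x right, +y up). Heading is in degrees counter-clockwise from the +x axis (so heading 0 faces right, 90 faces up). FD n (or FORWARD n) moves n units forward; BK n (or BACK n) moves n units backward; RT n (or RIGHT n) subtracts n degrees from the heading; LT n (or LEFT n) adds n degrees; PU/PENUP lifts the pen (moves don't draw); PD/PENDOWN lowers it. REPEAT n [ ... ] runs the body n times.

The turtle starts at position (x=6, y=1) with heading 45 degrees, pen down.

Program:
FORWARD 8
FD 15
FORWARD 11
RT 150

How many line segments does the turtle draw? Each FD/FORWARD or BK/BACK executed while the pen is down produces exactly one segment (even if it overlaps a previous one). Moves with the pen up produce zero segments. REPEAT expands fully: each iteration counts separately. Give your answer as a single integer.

Executing turtle program step by step:
Start: pos=(6,1), heading=45, pen down
FD 8: (6,1) -> (11.657,6.657) [heading=45, draw]
FD 15: (11.657,6.657) -> (22.263,17.263) [heading=45, draw]
FD 11: (22.263,17.263) -> (30.042,25.042) [heading=45, draw]
RT 150: heading 45 -> 255
Final: pos=(30.042,25.042), heading=255, 3 segment(s) drawn
Segments drawn: 3

Answer: 3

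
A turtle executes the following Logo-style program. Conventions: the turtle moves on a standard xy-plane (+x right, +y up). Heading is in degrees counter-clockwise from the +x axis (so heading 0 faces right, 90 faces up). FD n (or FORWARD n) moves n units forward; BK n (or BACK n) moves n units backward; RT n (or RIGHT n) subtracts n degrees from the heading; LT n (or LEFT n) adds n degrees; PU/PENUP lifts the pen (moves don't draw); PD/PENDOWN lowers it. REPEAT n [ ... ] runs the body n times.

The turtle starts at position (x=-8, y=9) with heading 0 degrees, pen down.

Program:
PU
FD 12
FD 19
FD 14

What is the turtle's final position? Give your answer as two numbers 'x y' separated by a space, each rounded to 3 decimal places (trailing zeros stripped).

Executing turtle program step by step:
Start: pos=(-8,9), heading=0, pen down
PU: pen up
FD 12: (-8,9) -> (4,9) [heading=0, move]
FD 19: (4,9) -> (23,9) [heading=0, move]
FD 14: (23,9) -> (37,9) [heading=0, move]
Final: pos=(37,9), heading=0, 0 segment(s) drawn

Answer: 37 9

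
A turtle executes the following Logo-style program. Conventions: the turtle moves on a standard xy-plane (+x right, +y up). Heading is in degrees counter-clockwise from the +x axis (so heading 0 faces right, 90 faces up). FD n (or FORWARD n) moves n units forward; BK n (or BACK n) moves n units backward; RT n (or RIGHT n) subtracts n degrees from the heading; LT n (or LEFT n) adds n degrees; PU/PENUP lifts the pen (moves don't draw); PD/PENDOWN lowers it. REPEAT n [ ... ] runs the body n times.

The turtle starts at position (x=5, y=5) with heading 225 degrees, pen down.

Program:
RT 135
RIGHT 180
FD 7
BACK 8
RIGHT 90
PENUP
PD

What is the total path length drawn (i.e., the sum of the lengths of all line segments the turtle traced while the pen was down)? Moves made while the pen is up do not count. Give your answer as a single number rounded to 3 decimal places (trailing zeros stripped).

Answer: 15

Derivation:
Executing turtle program step by step:
Start: pos=(5,5), heading=225, pen down
RT 135: heading 225 -> 90
RT 180: heading 90 -> 270
FD 7: (5,5) -> (5,-2) [heading=270, draw]
BK 8: (5,-2) -> (5,6) [heading=270, draw]
RT 90: heading 270 -> 180
PU: pen up
PD: pen down
Final: pos=(5,6), heading=180, 2 segment(s) drawn

Segment lengths:
  seg 1: (5,5) -> (5,-2), length = 7
  seg 2: (5,-2) -> (5,6), length = 8
Total = 15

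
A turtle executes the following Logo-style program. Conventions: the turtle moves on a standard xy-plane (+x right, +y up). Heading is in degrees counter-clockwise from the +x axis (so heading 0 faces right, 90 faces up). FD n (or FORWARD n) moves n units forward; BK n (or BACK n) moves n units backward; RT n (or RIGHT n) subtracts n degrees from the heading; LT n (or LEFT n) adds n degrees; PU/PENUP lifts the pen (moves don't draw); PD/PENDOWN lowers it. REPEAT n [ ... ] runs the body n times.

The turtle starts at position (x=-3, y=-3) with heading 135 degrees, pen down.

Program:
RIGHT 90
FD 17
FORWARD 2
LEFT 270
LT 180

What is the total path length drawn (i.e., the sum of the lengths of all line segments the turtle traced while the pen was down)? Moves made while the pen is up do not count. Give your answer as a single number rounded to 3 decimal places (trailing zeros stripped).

Executing turtle program step by step:
Start: pos=(-3,-3), heading=135, pen down
RT 90: heading 135 -> 45
FD 17: (-3,-3) -> (9.021,9.021) [heading=45, draw]
FD 2: (9.021,9.021) -> (10.435,10.435) [heading=45, draw]
LT 270: heading 45 -> 315
LT 180: heading 315 -> 135
Final: pos=(10.435,10.435), heading=135, 2 segment(s) drawn

Segment lengths:
  seg 1: (-3,-3) -> (9.021,9.021), length = 17
  seg 2: (9.021,9.021) -> (10.435,10.435), length = 2
Total = 19

Answer: 19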